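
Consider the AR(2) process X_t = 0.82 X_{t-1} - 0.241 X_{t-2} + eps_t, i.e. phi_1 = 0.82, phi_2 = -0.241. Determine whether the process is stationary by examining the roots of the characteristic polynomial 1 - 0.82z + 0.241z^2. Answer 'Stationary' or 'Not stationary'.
\text{Stationary}

The AR(p) characteristic polynomial is P(z) = 1 - 0.82z + 0.241z^2.
Stationarity requires all roots to lie outside the unit circle, i.e. |z| > 1 for every root.
Set 1 + (-0.82) z + (0.241) z^2 = 0, i.e. a z^2 + b z + c = 0 with a = 0.241, b = -0.82, c = 1.
Discriminant D = b^2 - 4ac = (-0.82)^2 - 4*(0.241)*1 = 0.6724 - (0.964) = -0.2916.
D < 0, so the roots are the complex-conjugate pair z = (-b +/- i sqrt(-D)) / (2a) = 1.7012 +/- 1.1203i.
For a conjugate pair |z|^2 = z * conj(z) = (product of roots) = c/a = 1/(0.241) = 4.149378, so |z| = sqrt(4.149378) = 2.037 for both roots.
Moduli of all roots: 2.0370, 2.0370.
All moduli strictly greater than 1? Yes.
Verdict: Stationary.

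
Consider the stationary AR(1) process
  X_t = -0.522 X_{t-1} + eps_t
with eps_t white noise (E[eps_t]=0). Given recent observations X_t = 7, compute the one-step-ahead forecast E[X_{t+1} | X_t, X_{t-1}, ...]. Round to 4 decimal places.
E[X_{t+1} \mid \mathcal F_t] = -3.6540

For an AR(p) model X_t = c + sum_i phi_i X_{t-i} + eps_t, the
one-step-ahead conditional mean is
  E[X_{t+1} | X_t, ...] = c + sum_i phi_i X_{t+1-i}.
Substitute known values:
  E[X_{t+1} | ...] = (-0.522) * (7)
                   = -3.6540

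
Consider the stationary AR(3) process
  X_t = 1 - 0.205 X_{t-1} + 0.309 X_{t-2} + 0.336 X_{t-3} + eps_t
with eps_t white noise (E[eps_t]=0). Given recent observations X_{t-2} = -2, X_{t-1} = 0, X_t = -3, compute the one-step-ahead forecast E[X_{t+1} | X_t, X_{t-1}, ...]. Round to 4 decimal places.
E[X_{t+1} \mid \mathcal F_t] = 0.9430

For an AR(p) model X_t = c + sum_i phi_i X_{t-i} + eps_t, the
one-step-ahead conditional mean is
  E[X_{t+1} | X_t, ...] = c + sum_i phi_i X_{t+1-i}.
Substitute known values:
  E[X_{t+1} | ...] = 1 + (-0.205) * (-3) + (0.309) * (0) + (0.336) * (-2)
                   = 0.9430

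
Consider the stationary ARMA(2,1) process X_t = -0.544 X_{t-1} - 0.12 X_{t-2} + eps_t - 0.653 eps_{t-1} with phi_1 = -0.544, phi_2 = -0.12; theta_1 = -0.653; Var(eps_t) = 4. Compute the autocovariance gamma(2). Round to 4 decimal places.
\gamma(2) = 2.8474

Multiply the model equation by X_{t-k} and take expectations. With theta_0 = psi_0 = 1 and psi_j the MA(infinity) weights, this gives
  gamma(k) - sum_i phi_i gamma(k-i) = c_k,
  c_k = sigma^2 * sum_{j=k..q} theta_j psi_{j-k}   (c_k = 0 for k > q),
using gamma(-m) = gamma(m).
psi-weights needed (psi_j = theta_j + sum_i phi_i psi_{j-i}):
  psi_1 = theta_1 + phi_1 = -0.653 + (-0.544) = -1.197
Right-hand sides:
  c_0 = sigma^2 (1 + theta_1 psi_1) = 4 * (1 + (-0.653)(-1.197)) = 4 * 1.781641 = 7.126564
  c_1 = sigma^2 theta_1 = 4 * (-0.653) = -2.612
  c_2 = 0
Equations for k = 0, 1, 2 (AR order 2, c_2 = 0):
  (E0) gamma(0) = phi_1 gamma(1) + phi_2 gamma(2) + c_0
  (E1) gamma(1) = phi_1 gamma(0) + phi_2 gamma(1) + c_1
  (E2) gamma(2) = phi_1 gamma(1) + phi_2 gamma(0)
From (E1): gamma(1) = A gamma(0) + B with
  A = phi_1 / (1 - phi_2) = -0.544 / 1.12 = -0.485714,   B = c_1 / (1 - phi_2) = -2.612 / 1.12 = -2.332143.
Insert (E2) into (E0): gamma(0) (1 - phi_2^2) = phi_1 (1 + phi_2) gamma(1) + c_0.
  phi_1 (1 + phi_2) = (-0.544)(0.88) = -0.47872,   1 - phi_2^2 = 0.9856.
Replace gamma(1) by A gamma(0) + B and collect gamma(0):
  gamma(0) [0.9856 - (-0.47872)(-0.485714)] = (-0.47872)(-2.332143) + 7.126564
  gamma(0) * 0.753079 = 8.243007
  gamma(0) = 8.243007 / 0.753079 = 10.945743.
  gamma(1) = A gamma(0) + B = (-0.485714)(10.945743) + (-2.332143) = -7.648646.
  gamma(2) = phi_1 gamma(1) + phi_2 gamma(0) = (-0.544)(-7.648646) + (-0.12)(10.945743) = 2.847375.
Therefore gamma(2) = 2.8474 (to 4 decimal places).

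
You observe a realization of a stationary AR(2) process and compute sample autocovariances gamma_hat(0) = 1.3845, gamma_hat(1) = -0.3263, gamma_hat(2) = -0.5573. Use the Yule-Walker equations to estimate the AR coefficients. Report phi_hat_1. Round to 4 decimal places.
\hat\phi_{1} = -0.3500

The Yule-Walker equations for an AR(p) process read, in matrix form,
  Gamma_p phi = r_p,   with   (Gamma_p)_{ij} = gamma(|i - j|),
                       (r_p)_i = gamma(i),   i,j = 1..p.
Substitute the sample gammas (Toeplitz matrix and right-hand side of size 2):
  Gamma_p = [[1.3845, -0.3263], [-0.3263, 1.3845]]
  r_p     = [-0.3263, -0.5573]
Written out:
  1.3845 phi_1 - 0.3263 phi_2 = -0.3263
  -0.3263 phi_1 + 1.3845 phi_2 = -0.5573
Solve by Cramer's rule:
  det = gamma(0)^2 - gamma(1)^2 = (1.3845)^2 - (-0.3263)^2 = 1.91684025 - 0.10647169 = 1.81036856
  phi_hat_1 = [gamma(1) gamma(0) - gamma(1) gamma(2)] / det = [(-0.3263)(1.3845) - (-0.3263)(-0.5573)] / 1.81036856 = -0.63360934 / 1.81036856 = -0.35
  phi_hat_2 = [gamma(0) gamma(2) - gamma(1)^2] / det = [(1.3845)(-0.5573) - (-0.3263)^2] / 1.81036856 = -0.87805354 / 1.81036856 = -0.485
So phi_hat = [-0.3500, -0.4850].
Therefore phi_hat_1 = -0.3500.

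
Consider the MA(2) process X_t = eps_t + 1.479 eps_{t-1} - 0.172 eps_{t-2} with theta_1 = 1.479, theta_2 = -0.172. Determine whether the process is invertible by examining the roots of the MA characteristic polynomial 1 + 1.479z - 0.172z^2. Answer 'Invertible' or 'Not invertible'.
\text{Not invertible}

The MA(q) characteristic polynomial is P(z) = 1 + 1.479z - 0.172z^2.
Invertibility requires all roots to lie outside the unit circle, i.e. |z| > 1 for every root.
Set 1 + (1.479) z + (-0.172) z^2 = 0, i.e. a z^2 + b z + c = 0 with a = -0.172, b = 1.479, c = 1.
Discriminant D = b^2 - 4ac = (1.479)^2 - 4*(-0.172)*1 = 2.187441 - (-0.688) = 2.875441.
D >= 0, so the roots are real: z = (-b +/- sqrt(D)) / (2a) = (-1.479 +/- 1.695713) / (-0.344).
  z_1 = (-1.479 + 1.695713) / (-0.344) = -0.63,   |z_1| = 0.63.
  z_2 = (-1.479 - 1.695713) / (-0.344) = 9.2288,   |z_2| = 9.2288.
Moduli of all roots: 0.6300, 9.2288.
All moduli strictly greater than 1? No.
Verdict: Not invertible.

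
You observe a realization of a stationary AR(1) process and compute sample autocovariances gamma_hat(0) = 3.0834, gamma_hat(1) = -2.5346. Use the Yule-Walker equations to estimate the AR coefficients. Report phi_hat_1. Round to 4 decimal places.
\hat\phi_{1} = -0.8220

The Yule-Walker equations for an AR(p) process read, in matrix form,
  Gamma_p phi = r_p,   with   (Gamma_p)_{ij} = gamma(|i - j|),
                       (r_p)_i = gamma(i),   i,j = 1..p.
Substitute the sample gammas (Toeplitz matrix and right-hand side of size 1):
  Gamma_p = [[3.0834]]
  r_p     = [-2.5346]
With p = 1 this is the single equation gamma(0) phi_1 = gamma(1):
  phi_hat_1 = gamma(1) / gamma(0) = -2.5346 / 3.0834 = -0.8220.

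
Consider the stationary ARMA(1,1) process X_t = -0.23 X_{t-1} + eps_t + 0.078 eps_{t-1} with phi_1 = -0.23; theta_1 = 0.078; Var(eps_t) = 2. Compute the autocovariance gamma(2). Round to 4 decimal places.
\gamma(2) = 0.0725

Multiply the model equation by X_{t-k} and take expectations. With theta_0 = psi_0 = 1 and psi_j the MA(infinity) weights, this gives
  gamma(k) - sum_i phi_i gamma(k-i) = c_k,
  c_k = sigma^2 * sum_{j=k..q} theta_j psi_{j-k}   (c_k = 0 for k > q),
using gamma(-m) = gamma(m).
psi-weights needed (psi_j = theta_j + sum_i phi_i psi_{j-i}):
  psi_1 = theta_1 + phi_1 = 0.078 + (-0.23) = -0.152
Right-hand sides:
  c_0 = sigma^2 (1 + theta_1 psi_1) = 2 * (1 + (0.078)(-0.152)) = 2 * 0.988144 = 1.976288
  c_1 = sigma^2 theta_1 = 2 * (0.078) = 0.156
  c_2 = 0
Equations for k = 0 and k = 1 (AR order 1):
  gamma(0) = phi_1 gamma(1) + c_0
  gamma(1) = phi_1 gamma(0) + c_1
Substituting the second into the first: gamma(0) (1 - phi_1^2) = c_0 + phi_1 c_1, so
  gamma(0) = (c_0 + phi_1 c_1) / (1 - phi_1^2) = (1.976288 + (-0.23)(0.156)) / (1 - (-0.23)^2) = 1.940408 / 0.9471 = 2.048789.
  gamma(1) = phi_1 gamma(0) + c_1 = (-0.23)(2.048789) + (0.156) = -0.315221.
For k = 2 (> q): gamma(2) = phi_1 gamma(1) = (-0.23)(-0.315221) = 0.072501.
Therefore gamma(2) = 0.0725 (to 4 decimal places).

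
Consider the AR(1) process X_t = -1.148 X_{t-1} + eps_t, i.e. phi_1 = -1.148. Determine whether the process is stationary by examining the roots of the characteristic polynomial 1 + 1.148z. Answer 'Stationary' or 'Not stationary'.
\text{Not stationary}

The AR(p) characteristic polynomial is P(z) = 1 + 1.148z.
Stationarity requires all roots to lie outside the unit circle, i.e. |z| > 1 for every root.
This is linear in z: 1 + (1.148) z = 0  =>  z = -1/(1.148) = -0.87108,  |z| = 0.87108.
Moduli of all roots: 0.8711.
All moduli strictly greater than 1? No.
Verdict: Not stationary.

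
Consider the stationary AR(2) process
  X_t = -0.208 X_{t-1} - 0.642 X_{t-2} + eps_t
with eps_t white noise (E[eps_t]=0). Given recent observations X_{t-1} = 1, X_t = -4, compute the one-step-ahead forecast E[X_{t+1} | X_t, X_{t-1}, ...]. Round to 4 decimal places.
E[X_{t+1} \mid \mathcal F_t] = 0.1900

For an AR(p) model X_t = c + sum_i phi_i X_{t-i} + eps_t, the
one-step-ahead conditional mean is
  E[X_{t+1} | X_t, ...] = c + sum_i phi_i X_{t+1-i}.
Substitute known values:
  E[X_{t+1} | ...] = (-0.208) * (-4) + (-0.642) * (1)
                   = 0.1900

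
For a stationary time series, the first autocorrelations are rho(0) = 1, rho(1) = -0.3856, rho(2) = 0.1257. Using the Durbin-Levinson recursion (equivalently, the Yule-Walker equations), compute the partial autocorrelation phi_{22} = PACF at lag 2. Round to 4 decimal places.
\phi_{22} = -0.0270

The PACF at lag k is phi_{kk}, the last component of the solution
to the Yule-Walker system G_k phi = r_k where
  (G_k)_{ij} = rho(|i - j|), (r_k)_i = rho(i), i,j = 1..k.
Equivalently, Durbin-Levinson gives phi_{kk} iteratively:
  phi_{11} = rho(1)
  phi_{kk} = [rho(k) - sum_{j=1..k-1} phi_{k-1,j} rho(k-j)]
            / [1 - sum_{j=1..k-1} phi_{k-1,j} rho(j)],
  phi_{k,j} = phi_{k-1,j} - phi_{kk} phi_{k-1,k-j},  j = 1..k-1.
Step k = 1:
  phi_11 = rho(1) = -0.3856.
Step k = 2:
  phi_22 = [rho(2) - phi_11 rho(1)] / [1 - phi_11 rho(1)] = [0.1257 - (-0.3856)(-0.3856)] / [1 - (-0.3856)(-0.3856)]
         = -0.02298736 / 0.85131264 = -0.027.
Therefore phi_{22} = -0.0270.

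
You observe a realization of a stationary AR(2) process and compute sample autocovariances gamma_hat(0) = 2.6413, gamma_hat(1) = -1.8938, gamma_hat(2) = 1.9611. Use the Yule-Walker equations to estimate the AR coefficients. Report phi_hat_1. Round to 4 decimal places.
\hat\phi_{1} = -0.3800

The Yule-Walker equations for an AR(p) process read, in matrix form,
  Gamma_p phi = r_p,   with   (Gamma_p)_{ij} = gamma(|i - j|),
                       (r_p)_i = gamma(i),   i,j = 1..p.
Substitute the sample gammas (Toeplitz matrix and right-hand side of size 2):
  Gamma_p = [[2.6413, -1.8938], [-1.8938, 2.6413]]
  r_p     = [-1.8938, 1.9611]
Written out:
  2.6413 phi_1 - 1.8938 phi_2 = -1.8938
  -1.8938 phi_1 + 2.6413 phi_2 = 1.9611
Solve by Cramer's rule:
  det = gamma(0)^2 - gamma(1)^2 = (2.6413)^2 - (-1.8938)^2 = 6.97646569 - 3.58647844 = 3.38998725
  phi_hat_1 = [gamma(1) gamma(0) - gamma(1) gamma(2)] / det = [(-1.8938)(2.6413) - (-1.8938)(1.9611)] / 3.38998725 = -1.28816276 / 3.38998725 = -0.38
  phi_hat_2 = [gamma(0) gamma(2) - gamma(1)^2] / det = [(2.6413)(1.9611) - (-1.8938)^2] / 3.38998725 = 1.59337499 / 3.38998725 = 0.47
So phi_hat = [-0.3800, 0.4700].
Therefore phi_hat_1 = -0.3800.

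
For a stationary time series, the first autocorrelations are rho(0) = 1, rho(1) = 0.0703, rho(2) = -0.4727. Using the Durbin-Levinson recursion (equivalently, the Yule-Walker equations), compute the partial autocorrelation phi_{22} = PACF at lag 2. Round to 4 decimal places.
\phi_{22} = -0.4800

The PACF at lag k is phi_{kk}, the last component of the solution
to the Yule-Walker system G_k phi = r_k where
  (G_k)_{ij} = rho(|i - j|), (r_k)_i = rho(i), i,j = 1..k.
Equivalently, Durbin-Levinson gives phi_{kk} iteratively:
  phi_{11} = rho(1)
  phi_{kk} = [rho(k) - sum_{j=1..k-1} phi_{k-1,j} rho(k-j)]
            / [1 - sum_{j=1..k-1} phi_{k-1,j} rho(j)],
  phi_{k,j} = phi_{k-1,j} - phi_{kk} phi_{k-1,k-j},  j = 1..k-1.
Step k = 1:
  phi_11 = rho(1) = 0.0703.
Step k = 2:
  phi_22 = [rho(2) - phi_11 rho(1)] / [1 - phi_11 rho(1)] = [-0.4727 - (0.0703)(0.0703)] / [1 - (0.0703)(0.0703)]
         = -0.47764209 / 0.99505791 = -0.48.
Therefore phi_{22} = -0.4800.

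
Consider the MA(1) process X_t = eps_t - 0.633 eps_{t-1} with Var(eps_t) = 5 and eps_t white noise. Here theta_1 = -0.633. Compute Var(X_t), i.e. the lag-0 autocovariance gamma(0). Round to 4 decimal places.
\gamma(0) = 7.0034

For an MA(q) process X_t = eps_t + sum_i theta_i eps_{t-i} with
Var(eps_t) = sigma^2, the variance is
  gamma(0) = sigma^2 * (1 + sum_i theta_i^2).
  sum_i theta_i^2 = (-0.633)^2 = 0.400689.
  gamma(0) = 5 * (1 + 0.400689) = 5 * 1.400689 = 7.003445, which rounds to 7.0034.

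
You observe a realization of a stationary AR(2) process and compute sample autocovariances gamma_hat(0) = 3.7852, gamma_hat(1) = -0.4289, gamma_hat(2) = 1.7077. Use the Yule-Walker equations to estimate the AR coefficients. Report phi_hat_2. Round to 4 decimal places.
\hat\phi_{2} = 0.4440

The Yule-Walker equations for an AR(p) process read, in matrix form,
  Gamma_p phi = r_p,   with   (Gamma_p)_{ij} = gamma(|i - j|),
                       (r_p)_i = gamma(i),   i,j = 1..p.
Substitute the sample gammas (Toeplitz matrix and right-hand side of size 2):
  Gamma_p = [[3.7852, -0.4289], [-0.4289, 3.7852]]
  r_p     = [-0.4289, 1.7077]
Written out:
  3.7852 phi_1 - 0.4289 phi_2 = -0.4289
  -0.4289 phi_1 + 3.7852 phi_2 = 1.7077
Solve by Cramer's rule:
  det = gamma(0)^2 - gamma(1)^2 = (3.7852)^2 - (-0.4289)^2 = 14.32773904 - 0.18395521 = 14.14378383
  phi_hat_1 = [gamma(1) gamma(0) - gamma(1) gamma(2)] / det = [(-0.4289)(3.7852) - (-0.4289)(1.7077)] / 14.14378383 = -0.89103975 / 14.14378383 = -0.063
  phi_hat_2 = [gamma(0) gamma(2) - gamma(1)^2] / det = [(3.7852)(1.7077) - (-0.4289)^2] / 14.14378383 = 6.28003083 / 14.14378383 = 0.444
So phi_hat = [-0.0630, 0.4440].
Therefore phi_hat_2 = 0.4440.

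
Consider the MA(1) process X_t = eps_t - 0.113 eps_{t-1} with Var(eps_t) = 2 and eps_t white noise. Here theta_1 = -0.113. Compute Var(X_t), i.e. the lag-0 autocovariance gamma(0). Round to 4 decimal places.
\gamma(0) = 2.0255

For an MA(q) process X_t = eps_t + sum_i theta_i eps_{t-i} with
Var(eps_t) = sigma^2, the variance is
  gamma(0) = sigma^2 * (1 + sum_i theta_i^2).
  sum_i theta_i^2 = (-0.113)^2 = 0.012769.
  gamma(0) = 2 * (1 + 0.012769) = 2 * 1.012769 = 2.025538, which rounds to 2.0255.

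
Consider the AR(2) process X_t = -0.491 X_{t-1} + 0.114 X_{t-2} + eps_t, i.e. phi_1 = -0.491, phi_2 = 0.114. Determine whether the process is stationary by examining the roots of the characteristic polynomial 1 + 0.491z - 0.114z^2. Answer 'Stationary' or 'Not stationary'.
\text{Stationary}

The AR(p) characteristic polynomial is P(z) = 1 + 0.491z - 0.114z^2.
Stationarity requires all roots to lie outside the unit circle, i.e. |z| > 1 for every root.
Set 1 + (0.491) z + (-0.114) z^2 = 0, i.e. a z^2 + b z + c = 0 with a = -0.114, b = 0.491, c = 1.
Discriminant D = b^2 - 4ac = (0.491)^2 - 4*(-0.114)*1 = 0.241081 - (-0.456) = 0.697081.
D >= 0, so the roots are real: z = (-b +/- sqrt(D)) / (2a) = (-0.491 +/- 0.834914) / (-0.228).
  z_1 = (-0.491 + 0.834914) / (-0.228) = -1.5084,   |z_1| = 1.5084.
  z_2 = (-0.491 - 0.834914) / (-0.228) = 5.8154,   |z_2| = 5.8154.
Moduli of all roots: 1.5084, 5.8154.
All moduli strictly greater than 1? Yes.
Verdict: Stationary.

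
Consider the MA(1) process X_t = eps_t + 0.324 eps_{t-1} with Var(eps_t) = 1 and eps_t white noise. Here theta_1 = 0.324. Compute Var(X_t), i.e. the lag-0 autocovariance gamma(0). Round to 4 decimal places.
\gamma(0) = 1.1050

For an MA(q) process X_t = eps_t + sum_i theta_i eps_{t-i} with
Var(eps_t) = sigma^2, the variance is
  gamma(0) = sigma^2 * (1 + sum_i theta_i^2).
  sum_i theta_i^2 = (0.324)^2 = 0.104976.
  gamma(0) = 1 * (1 + 0.104976) = 1 * 1.104976 = 1.104976, which rounds to 1.1050.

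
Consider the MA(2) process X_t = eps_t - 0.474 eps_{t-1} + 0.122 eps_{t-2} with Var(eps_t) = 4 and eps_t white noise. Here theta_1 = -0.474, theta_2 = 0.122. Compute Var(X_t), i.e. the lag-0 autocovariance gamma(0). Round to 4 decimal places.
\gamma(0) = 4.9582

For an MA(q) process X_t = eps_t + sum_i theta_i eps_{t-i} with
Var(eps_t) = sigma^2, the variance is
  gamma(0) = sigma^2 * (1 + sum_i theta_i^2).
  sum_i theta_i^2 = (-0.474)^2 + (0.122)^2 = 0.224676 + 0.014884 = 0.23956.
  gamma(0) = 4 * (1 + 0.23956) = 4 * 1.23956 = 4.95824, which rounds to 4.9582.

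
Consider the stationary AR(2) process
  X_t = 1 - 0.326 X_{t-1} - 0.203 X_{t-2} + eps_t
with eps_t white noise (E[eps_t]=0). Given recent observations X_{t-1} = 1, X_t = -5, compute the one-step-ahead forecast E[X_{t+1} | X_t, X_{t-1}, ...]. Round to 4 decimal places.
E[X_{t+1} \mid \mathcal F_t] = 2.4270

For an AR(p) model X_t = c + sum_i phi_i X_{t-i} + eps_t, the
one-step-ahead conditional mean is
  E[X_{t+1} | X_t, ...] = c + sum_i phi_i X_{t+1-i}.
Substitute known values:
  E[X_{t+1} | ...] = 1 + (-0.326) * (-5) + (-0.203) * (1)
                   = 2.4270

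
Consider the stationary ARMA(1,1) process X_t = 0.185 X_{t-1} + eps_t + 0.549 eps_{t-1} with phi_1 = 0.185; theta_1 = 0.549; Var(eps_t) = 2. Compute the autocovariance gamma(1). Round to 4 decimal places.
\gamma(1) = 1.6744

Multiply the model equation by X_{t-k} and take expectations. With theta_0 = psi_0 = 1 and psi_j the MA(infinity) weights, this gives
  gamma(k) - sum_i phi_i gamma(k-i) = c_k,
  c_k = sigma^2 * sum_{j=k..q} theta_j psi_{j-k}   (c_k = 0 for k > q),
using gamma(-m) = gamma(m).
psi-weights needed (psi_j = theta_j + sum_i phi_i psi_{j-i}):
  psi_1 = theta_1 + phi_1 = 0.549 + (0.185) = 0.734
Right-hand sides:
  c_0 = sigma^2 (1 + theta_1 psi_1) = 2 * (1 + (0.549)(0.734)) = 2 * 1.402966 = 2.805932
  c_1 = sigma^2 theta_1 = 2 * (0.549) = 1.098
  c_2 = 0
Equations for k = 0 and k = 1 (AR order 1):
  gamma(0) = phi_1 gamma(1) + c_0
  gamma(1) = phi_1 gamma(0) + c_1
Substituting the second into the first: gamma(0) (1 - phi_1^2) = c_0 + phi_1 c_1, so
  gamma(0) = (c_0 + phi_1 c_1) / (1 - phi_1^2) = (2.805932 + (0.185)(1.098)) / (1 - (0.185)^2) = 3.009062 / 0.965775 = 3.115697.
  gamma(1) = phi_1 gamma(0) + c_1 = (0.185)(3.115697) + (1.098) = 1.674404.
Therefore gamma(1) = 1.6744 (to 4 decimal places).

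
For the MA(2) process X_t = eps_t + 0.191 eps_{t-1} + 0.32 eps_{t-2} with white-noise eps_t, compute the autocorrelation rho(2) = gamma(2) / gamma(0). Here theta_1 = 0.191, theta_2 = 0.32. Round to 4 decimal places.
\rho(2) = 0.2810

For an MA(q) process with theta_0 = 1, the autocovariance is
  gamma(k) = sigma^2 * sum_{i=0..q-k} theta_i * theta_{i+k},
and rho(k) = gamma(k) / gamma(0). Sigma^2 cancels.
  numerator   = (1)*(0.32) = 0.32.
  denominator = (1)^2 + (0.191)^2 + (0.32)^2 = 1.138881.
  rho(2) = 0.32 / 1.138881 = 0.2810.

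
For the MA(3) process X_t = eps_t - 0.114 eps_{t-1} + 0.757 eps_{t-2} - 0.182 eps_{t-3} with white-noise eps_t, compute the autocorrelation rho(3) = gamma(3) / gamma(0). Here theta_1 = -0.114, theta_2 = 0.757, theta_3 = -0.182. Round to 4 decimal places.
\rho(3) = -0.1124

For an MA(q) process with theta_0 = 1, the autocovariance is
  gamma(k) = sigma^2 * sum_{i=0..q-k} theta_i * theta_{i+k},
and rho(k) = gamma(k) / gamma(0). Sigma^2 cancels.
  numerator   = (1)*(-0.182) = -0.182.
  denominator = (1)^2 + (-0.114)^2 + (0.757)^2 + (-0.182)^2 = 1.619169.
  rho(3) = -0.182 / 1.619169 = -0.1124.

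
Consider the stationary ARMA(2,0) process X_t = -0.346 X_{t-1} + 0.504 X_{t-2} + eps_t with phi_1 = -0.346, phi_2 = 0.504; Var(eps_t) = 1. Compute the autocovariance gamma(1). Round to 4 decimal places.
\gamma(1) = -1.8215

Multiply the model equation by X_{t-k} and take expectations. With theta_0 = psi_0 = 1 and psi_j the MA(infinity) weights, this gives
  gamma(k) - sum_i phi_i gamma(k-i) = c_k,
  c_k = sigma^2 * sum_{j=k..q} theta_j psi_{j-k}   (c_k = 0 for k > q),
using gamma(-m) = gamma(m).
Pure AR (q = 0): c_0 = sigma^2 = 1, c_k = 0 for k >= 1.
Equations for k = 0, 1, 2 (AR order 2, c_2 = 0):
  (E0) gamma(0) = phi_1 gamma(1) + phi_2 gamma(2) + c_0
  (E1) gamma(1) = phi_1 gamma(0) + phi_2 gamma(1) + c_1
  (E2) gamma(2) = phi_1 gamma(1) + phi_2 gamma(0)
From (E1): gamma(1) = A gamma(0) + B with
  A = phi_1 / (1 - phi_2) = -0.346 / 0.496 = -0.697581,   B = c_1 / (1 - phi_2) = 0 / 0.496 = 0.
Insert (E2) into (E0): gamma(0) (1 - phi_2^2) = phi_1 (1 + phi_2) gamma(1) + c_0.
  phi_1 (1 + phi_2) = (-0.346)(1.504) = -0.520384,   1 - phi_2^2 = 0.745984.
Replace gamma(1) by A gamma(0) + B and collect gamma(0):
  gamma(0) [0.745984 - (-0.520384)(-0.697581)] = c_0 = 1
  gamma(0) * 0.382974 = 1
  gamma(0) = 1 / 0.382974 = 2.611142.
  gamma(1) = A gamma(0) = (-0.697581)(2.611142) = -1.821482.
Therefore gamma(1) = -1.8215 (to 4 decimal places).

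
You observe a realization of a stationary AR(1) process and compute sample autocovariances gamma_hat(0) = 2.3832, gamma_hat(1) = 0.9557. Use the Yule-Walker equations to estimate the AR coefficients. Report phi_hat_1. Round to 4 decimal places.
\hat\phi_{1} = 0.4010

The Yule-Walker equations for an AR(p) process read, in matrix form,
  Gamma_p phi = r_p,   with   (Gamma_p)_{ij} = gamma(|i - j|),
                       (r_p)_i = gamma(i),   i,j = 1..p.
Substitute the sample gammas (Toeplitz matrix and right-hand side of size 1):
  Gamma_p = [[2.3832]]
  r_p     = [0.9557]
With p = 1 this is the single equation gamma(0) phi_1 = gamma(1):
  phi_hat_1 = gamma(1) / gamma(0) = 0.9557 / 2.3832 = 0.4010.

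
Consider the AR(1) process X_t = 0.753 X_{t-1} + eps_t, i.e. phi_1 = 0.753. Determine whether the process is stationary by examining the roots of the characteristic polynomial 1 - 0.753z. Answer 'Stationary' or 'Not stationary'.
\text{Stationary}

The AR(p) characteristic polynomial is P(z) = 1 - 0.753z.
Stationarity requires all roots to lie outside the unit circle, i.e. |z| > 1 for every root.
This is linear in z: 1 + (-0.753) z = 0  =>  z = -1/(-0.753) = 1.328021,  |z| = 1.328021.
Moduli of all roots: 1.3280.
All moduli strictly greater than 1? Yes.
Verdict: Stationary.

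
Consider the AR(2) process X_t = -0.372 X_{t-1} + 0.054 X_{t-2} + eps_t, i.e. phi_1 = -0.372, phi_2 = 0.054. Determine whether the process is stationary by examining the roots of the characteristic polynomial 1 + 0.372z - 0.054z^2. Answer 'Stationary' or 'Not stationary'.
\text{Stationary}

The AR(p) characteristic polynomial is P(z) = 1 + 0.372z - 0.054z^2.
Stationarity requires all roots to lie outside the unit circle, i.e. |z| > 1 for every root.
Set 1 + (0.372) z + (-0.054) z^2 = 0, i.e. a z^2 + b z + c = 0 with a = -0.054, b = 0.372, c = 1.
Discriminant D = b^2 - 4ac = (0.372)^2 - 4*(-0.054)*1 = 0.138384 - (-0.216) = 0.354384.
D >= 0, so the roots are real: z = (-b +/- sqrt(D)) / (2a) = (-0.372 +/- 0.595302) / (-0.108).
  z_1 = (-0.372 + 0.595302) / (-0.108) = -2.0676,   |z_1| = 2.0676.
  z_2 = (-0.372 - 0.595302) / (-0.108) = 8.9565,   |z_2| = 8.9565.
Moduli of all roots: 2.0676, 8.9565.
All moduli strictly greater than 1? Yes.
Verdict: Stationary.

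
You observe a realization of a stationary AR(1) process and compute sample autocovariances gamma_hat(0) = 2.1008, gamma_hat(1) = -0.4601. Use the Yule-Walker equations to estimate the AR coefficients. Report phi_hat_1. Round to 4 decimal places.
\hat\phi_{1} = -0.2190

The Yule-Walker equations for an AR(p) process read, in matrix form,
  Gamma_p phi = r_p,   with   (Gamma_p)_{ij} = gamma(|i - j|),
                       (r_p)_i = gamma(i),   i,j = 1..p.
Substitute the sample gammas (Toeplitz matrix and right-hand side of size 1):
  Gamma_p = [[2.1008]]
  r_p     = [-0.4601]
With p = 1 this is the single equation gamma(0) phi_1 = gamma(1):
  phi_hat_1 = gamma(1) / gamma(0) = -0.4601 / 2.1008 = -0.2190.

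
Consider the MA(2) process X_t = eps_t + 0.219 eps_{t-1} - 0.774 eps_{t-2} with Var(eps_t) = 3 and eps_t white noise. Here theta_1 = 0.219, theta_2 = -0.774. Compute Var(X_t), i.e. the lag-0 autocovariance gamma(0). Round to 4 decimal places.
\gamma(0) = 4.9411

For an MA(q) process X_t = eps_t + sum_i theta_i eps_{t-i} with
Var(eps_t) = sigma^2, the variance is
  gamma(0) = sigma^2 * (1 + sum_i theta_i^2).
  sum_i theta_i^2 = (0.219)^2 + (-0.774)^2 = 0.047961 + 0.599076 = 0.647037.
  gamma(0) = 3 * (1 + 0.647037) = 3 * 1.647037 = 4.941111, which rounds to 4.9411.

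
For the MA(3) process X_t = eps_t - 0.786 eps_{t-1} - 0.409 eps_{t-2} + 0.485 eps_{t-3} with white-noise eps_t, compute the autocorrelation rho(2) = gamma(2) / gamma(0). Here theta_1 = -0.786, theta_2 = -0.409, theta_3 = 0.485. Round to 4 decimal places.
\rho(2) = -0.3911

For an MA(q) process with theta_0 = 1, the autocovariance is
  gamma(k) = sigma^2 * sum_{i=0..q-k} theta_i * theta_{i+k},
and rho(k) = gamma(k) / gamma(0). Sigma^2 cancels.
  numerator   = (1)*(-0.409) + (-0.786)*(0.485) = -0.79021.
  denominator = (1)^2 + (-0.786)^2 + (-0.409)^2 + (0.485)^2 = 2.020302.
  rho(2) = -0.79021 / 2.020302 = -0.3911.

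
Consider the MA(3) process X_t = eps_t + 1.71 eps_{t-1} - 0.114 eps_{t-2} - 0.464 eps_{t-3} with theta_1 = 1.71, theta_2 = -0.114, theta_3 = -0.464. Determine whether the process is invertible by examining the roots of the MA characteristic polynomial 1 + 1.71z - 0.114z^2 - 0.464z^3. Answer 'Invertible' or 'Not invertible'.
\text{Not invertible}

The MA(q) characteristic polynomial is P(z) = 1 + 1.71z - 0.114z^2 - 0.464z^3.
Invertibility requires all roots to lie outside the unit circle, i.e. |z| > 1 for every root.
Degree 3: look for a simple real root z0 first, then factor out (1 - z/z0) and solve the remaining quadratic.
Testing z0 = -0.625: P(-0.625) = 1 + (1.71)(-0.625) + (-0.114)(-0.625)^2 + (-0.464)(-0.625)^3
  = 1 + (-1.06875) + (-0.044531) + (0.113281) = 0.  So z_0 = -0.625 is a root, |z_0| = 0.625.
Divide out the factor (1 + 1.6 z) = (1 - z/z0) (since 1/z0 = -1.6):
  P(z) = (1 + 1.6 z)(1 + (0.11) z + (-0.29) z^2)
  [check: z-coef 0.11 - (-1.6) = 1.71; z^2-coef -0.29 - (-1.6)(0.11) = -0.114; z^3-coef -(-1.6)(-0.29) = -0.464.]
Remaining roots from the quadratic factor 1 + (0.11) z + (-0.29) z^2:
  Set 1 + (0.11) z + (-0.29) z^2 = 0, i.e. a z^2 + b z + c = 0 with a = -0.29, b = 0.11, c = 1.
  Discriminant D = b^2 - 4ac = (0.11)^2 - 4*(-0.29)*1 = 0.0121 - (-1.16) = 1.1721.
  D >= 0, so the roots are real: z = (-b +/- sqrt(D)) / (2a) = (-0.11 +/- 1.082636) / (-0.58).
    z_1 = (-0.11 + 1.082636) / (-0.58) = -1.677,   |z_1| = 1.677.
    z_2 = (-0.11 - 1.082636) / (-0.58) = 2.0563,   |z_2| = 2.0563.
Moduli of all roots: 0.6250, 1.6770, 2.0563.
All moduli strictly greater than 1? No.
Verdict: Not invertible.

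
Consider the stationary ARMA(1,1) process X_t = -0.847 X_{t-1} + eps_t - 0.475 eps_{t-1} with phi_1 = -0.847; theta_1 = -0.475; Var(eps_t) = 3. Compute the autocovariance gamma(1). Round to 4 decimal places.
\gamma(1) = -19.6808

Multiply the model equation by X_{t-k} and take expectations. With theta_0 = psi_0 = 1 and psi_j the MA(infinity) weights, this gives
  gamma(k) - sum_i phi_i gamma(k-i) = c_k,
  c_k = sigma^2 * sum_{j=k..q} theta_j psi_{j-k}   (c_k = 0 for k > q),
using gamma(-m) = gamma(m).
psi-weights needed (psi_j = theta_j + sum_i phi_i psi_{j-i}):
  psi_1 = theta_1 + phi_1 = -0.475 + (-0.847) = -1.322
Right-hand sides:
  c_0 = sigma^2 (1 + theta_1 psi_1) = 3 * (1 + (-0.475)(-1.322)) = 3 * 1.62795 = 4.88385
  c_1 = sigma^2 theta_1 = 3 * (-0.475) = -1.425
  c_2 = 0
Equations for k = 0 and k = 1 (AR order 1):
  gamma(0) = phi_1 gamma(1) + c_0
  gamma(1) = phi_1 gamma(0) + c_1
Substituting the second into the first: gamma(0) (1 - phi_1^2) = c_0 + phi_1 c_1, so
  gamma(0) = (c_0 + phi_1 c_1) / (1 - phi_1^2) = (4.88385 + (-0.847)(-1.425)) / (1 - (-0.847)^2) = 6.090825 / 0.282591 = 21.5535.
  gamma(1) = phi_1 gamma(0) + c_1 = (-0.847)(21.5535) + (-1.425) = -19.680814.
Therefore gamma(1) = -19.6808 (to 4 decimal places).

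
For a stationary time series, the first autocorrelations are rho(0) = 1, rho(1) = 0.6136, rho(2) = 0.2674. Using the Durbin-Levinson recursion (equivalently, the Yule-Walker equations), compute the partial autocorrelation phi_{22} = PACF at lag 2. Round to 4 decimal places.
\phi_{22} = -0.1750

The PACF at lag k is phi_{kk}, the last component of the solution
to the Yule-Walker system G_k phi = r_k where
  (G_k)_{ij} = rho(|i - j|), (r_k)_i = rho(i), i,j = 1..k.
Equivalently, Durbin-Levinson gives phi_{kk} iteratively:
  phi_{11} = rho(1)
  phi_{kk} = [rho(k) - sum_{j=1..k-1} phi_{k-1,j} rho(k-j)]
            / [1 - sum_{j=1..k-1} phi_{k-1,j} rho(j)],
  phi_{k,j} = phi_{k-1,j} - phi_{kk} phi_{k-1,k-j},  j = 1..k-1.
Step k = 1:
  phi_11 = rho(1) = 0.6136.
Step k = 2:
  phi_22 = [rho(2) - phi_11 rho(1)] / [1 - phi_11 rho(1)] = [0.2674 - (0.6136)(0.6136)] / [1 - (0.6136)(0.6136)]
         = -0.10910496 / 0.62349504 = -0.175.
Therefore phi_{22} = -0.1750.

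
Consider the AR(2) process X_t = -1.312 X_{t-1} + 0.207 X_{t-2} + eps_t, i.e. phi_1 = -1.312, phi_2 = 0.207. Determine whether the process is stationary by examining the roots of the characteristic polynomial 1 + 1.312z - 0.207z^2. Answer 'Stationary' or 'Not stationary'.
\text{Not stationary}

The AR(p) characteristic polynomial is P(z) = 1 + 1.312z - 0.207z^2.
Stationarity requires all roots to lie outside the unit circle, i.e. |z| > 1 for every root.
Set 1 + (1.312) z + (-0.207) z^2 = 0, i.e. a z^2 + b z + c = 0 with a = -0.207, b = 1.312, c = 1.
Discriminant D = b^2 - 4ac = (1.312)^2 - 4*(-0.207)*1 = 1.721344 - (-0.828) = 2.549344.
D >= 0, so the roots are real: z = (-b +/- sqrt(D)) / (2a) = (-1.312 +/- 1.596667) / (-0.414).
  z_1 = (-1.312 + 1.596667) / (-0.414) = -0.6876,   |z_1| = 0.6876.
  z_2 = (-1.312 - 1.596667) / (-0.414) = 7.0258,   |z_2| = 7.0258.
Moduli of all roots: 0.6876, 7.0258.
All moduli strictly greater than 1? No.
Verdict: Not stationary.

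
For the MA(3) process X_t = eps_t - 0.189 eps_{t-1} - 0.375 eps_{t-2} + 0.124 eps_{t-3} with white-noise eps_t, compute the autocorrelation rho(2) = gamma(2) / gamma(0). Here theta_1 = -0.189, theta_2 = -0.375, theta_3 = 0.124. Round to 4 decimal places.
\rho(2) = -0.3343

For an MA(q) process with theta_0 = 1, the autocovariance is
  gamma(k) = sigma^2 * sum_{i=0..q-k} theta_i * theta_{i+k},
and rho(k) = gamma(k) / gamma(0). Sigma^2 cancels.
  numerator   = (1)*(-0.375) + (-0.189)*(0.124) = -0.398436.
  denominator = (1)^2 + (-0.189)^2 + (-0.375)^2 + (0.124)^2 = 1.191722.
  rho(2) = -0.398436 / 1.191722 = -0.3343.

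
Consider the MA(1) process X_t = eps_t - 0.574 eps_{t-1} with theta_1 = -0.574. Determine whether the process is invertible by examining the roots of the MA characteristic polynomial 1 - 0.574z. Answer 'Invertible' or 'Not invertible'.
\text{Invertible}

The MA(q) characteristic polynomial is P(z) = 1 - 0.574z.
Invertibility requires all roots to lie outside the unit circle, i.e. |z| > 1 for every root.
This is linear in z: 1 + (-0.574) z = 0  =>  z = -1/(-0.574) = 1.74216,  |z| = 1.74216.
Moduli of all roots: 1.7422.
All moduli strictly greater than 1? Yes.
Verdict: Invertible.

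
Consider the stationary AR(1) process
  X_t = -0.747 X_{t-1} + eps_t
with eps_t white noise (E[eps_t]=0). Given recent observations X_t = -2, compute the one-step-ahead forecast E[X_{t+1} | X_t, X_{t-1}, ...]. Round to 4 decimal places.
E[X_{t+1} \mid \mathcal F_t] = 1.4940

For an AR(p) model X_t = c + sum_i phi_i X_{t-i} + eps_t, the
one-step-ahead conditional mean is
  E[X_{t+1} | X_t, ...] = c + sum_i phi_i X_{t+1-i}.
Substitute known values:
  E[X_{t+1} | ...] = (-0.747) * (-2)
                   = 1.4940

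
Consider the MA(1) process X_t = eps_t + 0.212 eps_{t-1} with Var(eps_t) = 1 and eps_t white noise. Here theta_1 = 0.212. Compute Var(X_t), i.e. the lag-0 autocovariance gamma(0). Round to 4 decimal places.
\gamma(0) = 1.0449

For an MA(q) process X_t = eps_t + sum_i theta_i eps_{t-i} with
Var(eps_t) = sigma^2, the variance is
  gamma(0) = sigma^2 * (1 + sum_i theta_i^2).
  sum_i theta_i^2 = (0.212)^2 = 0.044944.
  gamma(0) = 1 * (1 + 0.044944) = 1 * 1.044944 = 1.044944, which rounds to 1.0449.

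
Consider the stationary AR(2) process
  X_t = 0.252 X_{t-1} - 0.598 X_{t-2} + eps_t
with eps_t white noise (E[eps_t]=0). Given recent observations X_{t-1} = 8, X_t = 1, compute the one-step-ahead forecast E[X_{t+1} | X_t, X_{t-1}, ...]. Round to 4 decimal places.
E[X_{t+1} \mid \mathcal F_t] = -4.5320

For an AR(p) model X_t = c + sum_i phi_i X_{t-i} + eps_t, the
one-step-ahead conditional mean is
  E[X_{t+1} | X_t, ...] = c + sum_i phi_i X_{t+1-i}.
Substitute known values:
  E[X_{t+1} | ...] = (0.252) * (1) + (-0.598) * (8)
                   = -4.5320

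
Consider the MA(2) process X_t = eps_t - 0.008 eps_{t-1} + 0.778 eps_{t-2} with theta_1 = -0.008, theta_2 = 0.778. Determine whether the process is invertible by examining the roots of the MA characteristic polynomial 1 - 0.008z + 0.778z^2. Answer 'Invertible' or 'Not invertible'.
\text{Invertible}

The MA(q) characteristic polynomial is P(z) = 1 - 0.008z + 0.778z^2.
Invertibility requires all roots to lie outside the unit circle, i.e. |z| > 1 for every root.
Set 1 + (-0.008) z + (0.778) z^2 = 0, i.e. a z^2 + b z + c = 0 with a = 0.778, b = -0.008, c = 1.
Discriminant D = b^2 - 4ac = (-0.008)^2 - 4*(0.778)*1 = 0.000064 - (3.112) = -3.111936.
D < 0, so the roots are the complex-conjugate pair z = (-b +/- i sqrt(-D)) / (2a) = 0.0051 +/- 1.1337i.
For a conjugate pair |z|^2 = z * conj(z) = (product of roots) = c/a = 1/(0.778) = 1.285347, so |z| = sqrt(1.285347) = 1.1337 for both roots.
Moduli of all roots: 1.1337, 1.1337.
All moduli strictly greater than 1? Yes.
Verdict: Invertible.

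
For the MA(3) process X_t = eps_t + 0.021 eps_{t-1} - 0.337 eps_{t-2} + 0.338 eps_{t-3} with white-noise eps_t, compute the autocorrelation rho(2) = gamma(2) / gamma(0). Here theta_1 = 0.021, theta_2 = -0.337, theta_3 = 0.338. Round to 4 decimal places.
\rho(2) = -0.2686

For an MA(q) process with theta_0 = 1, the autocovariance is
  gamma(k) = sigma^2 * sum_{i=0..q-k} theta_i * theta_{i+k},
and rho(k) = gamma(k) / gamma(0). Sigma^2 cancels.
  numerator   = (1)*(-0.337) + (0.021)*(0.338) = -0.329902.
  denominator = (1)^2 + (0.021)^2 + (-0.337)^2 + (0.338)^2 = 1.228254.
  rho(2) = -0.329902 / 1.228254 = -0.2686.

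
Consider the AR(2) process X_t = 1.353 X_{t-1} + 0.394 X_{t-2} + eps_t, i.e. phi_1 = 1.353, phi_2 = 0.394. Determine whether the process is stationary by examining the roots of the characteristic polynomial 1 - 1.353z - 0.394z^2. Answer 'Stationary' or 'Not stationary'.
\text{Not stationary}

The AR(p) characteristic polynomial is P(z) = 1 - 1.353z - 0.394z^2.
Stationarity requires all roots to lie outside the unit circle, i.e. |z| > 1 for every root.
Set 1 + (-1.353) z + (-0.394) z^2 = 0, i.e. a z^2 + b z + c = 0 with a = -0.394, b = -1.353, c = 1.
Discriminant D = b^2 - 4ac = (-1.353)^2 - 4*(-0.394)*1 = 1.830609 - (-1.576) = 3.406609.
D >= 0, so the roots are real: z = (-b +/- sqrt(D)) / (2a) = (1.353 +/- 1.8457) / (-0.788).
  z_1 = (1.353 + 1.8457) / (-0.788) = -4.0593,   |z_1| = 4.0593.
  z_2 = (1.353 - 1.8457) / (-0.788) = 0.6253,   |z_2| = 0.6253.
Moduli of all roots: 4.0593, 0.6253.
All moduli strictly greater than 1? No.
Verdict: Not stationary.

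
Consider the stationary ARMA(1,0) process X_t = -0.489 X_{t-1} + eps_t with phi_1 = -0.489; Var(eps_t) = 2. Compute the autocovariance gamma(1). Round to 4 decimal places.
\gamma(1) = -1.2854

Multiply the model equation by X_{t-k} and take expectations. With theta_0 = psi_0 = 1 and psi_j the MA(infinity) weights, this gives
  gamma(k) - sum_i phi_i gamma(k-i) = c_k,
  c_k = sigma^2 * sum_{j=k..q} theta_j psi_{j-k}   (c_k = 0 for k > q),
using gamma(-m) = gamma(m).
Pure AR (q = 0): c_0 = sigma^2 = 2, c_k = 0 for k >= 1.
Equations for k = 0 and k = 1 (AR order 1):
  gamma(0) = phi_1 gamma(1) + c_0
  gamma(1) = phi_1 gamma(0) + c_1
Substituting the second into the first: gamma(0) (1 - phi_1^2) = c_0 + phi_1 c_1, so
  gamma(0) = c_0 / (1 - phi_1^2) = 2 / (1 - (-0.489)^2) = 2 / 0.760879 = 2.628539.
  gamma(1) = phi_1 gamma(0) = (-0.489)(2.628539) = -1.285355.
Therefore gamma(1) = -1.2854 (to 4 decimal places).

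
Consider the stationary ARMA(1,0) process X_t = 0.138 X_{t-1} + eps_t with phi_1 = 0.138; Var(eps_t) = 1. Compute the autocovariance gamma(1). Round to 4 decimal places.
\gamma(1) = 0.1407

Multiply the model equation by X_{t-k} and take expectations. With theta_0 = psi_0 = 1 and psi_j the MA(infinity) weights, this gives
  gamma(k) - sum_i phi_i gamma(k-i) = c_k,
  c_k = sigma^2 * sum_{j=k..q} theta_j psi_{j-k}   (c_k = 0 for k > q),
using gamma(-m) = gamma(m).
Pure AR (q = 0): c_0 = sigma^2 = 1, c_k = 0 for k >= 1.
Equations for k = 0 and k = 1 (AR order 1):
  gamma(0) = phi_1 gamma(1) + c_0
  gamma(1) = phi_1 gamma(0) + c_1
Substituting the second into the first: gamma(0) (1 - phi_1^2) = c_0 + phi_1 c_1, so
  gamma(0) = c_0 / (1 - phi_1^2) = 1 / (1 - (0.138)^2) = 1 / 0.980956 = 1.019414.
  gamma(1) = phi_1 gamma(0) = (0.138)(1.019414) = 0.140679.
Therefore gamma(1) = 0.1407 (to 4 decimal places).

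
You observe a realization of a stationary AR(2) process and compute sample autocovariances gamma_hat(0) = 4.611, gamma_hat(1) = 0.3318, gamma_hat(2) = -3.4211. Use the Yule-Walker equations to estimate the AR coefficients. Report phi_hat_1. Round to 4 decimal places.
\hat\phi_{1} = 0.1260

The Yule-Walker equations for an AR(p) process read, in matrix form,
  Gamma_p phi = r_p,   with   (Gamma_p)_{ij} = gamma(|i - j|),
                       (r_p)_i = gamma(i),   i,j = 1..p.
Substitute the sample gammas (Toeplitz matrix and right-hand side of size 2):
  Gamma_p = [[4.611, 0.3318], [0.3318, 4.611]]
  r_p     = [0.3318, -3.4211]
Written out:
  4.611 phi_1 + 0.3318 phi_2 = 0.3318
  0.3318 phi_1 + 4.611 phi_2 = -3.4211
Solve by Cramer's rule:
  det = gamma(0)^2 - gamma(1)^2 = (4.611)^2 - (0.3318)^2 = 21.261321 - 0.11009124 = 21.15122976
  phi_hat_1 = [gamma(1) gamma(0) - gamma(1) gamma(2)] / det = [(0.3318)(4.611) - (0.3318)(-3.4211)] / 21.15122976 = 2.66505078 / 21.15122976 = 0.126
  phi_hat_2 = [gamma(0) gamma(2) - gamma(1)^2] / det = [(4.611)(-3.4211) - (0.3318)^2] / 21.15122976 = -15.88478334 / 21.15122976 = -0.751
So phi_hat = [0.1260, -0.7510].
Therefore phi_hat_1 = 0.1260.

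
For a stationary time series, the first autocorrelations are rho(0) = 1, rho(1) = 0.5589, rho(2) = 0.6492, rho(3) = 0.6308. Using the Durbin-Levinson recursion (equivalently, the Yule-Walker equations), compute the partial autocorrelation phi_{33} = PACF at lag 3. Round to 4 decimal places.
\phi_{33} = 0.3290

The PACF at lag k is phi_{kk}, the last component of the solution
to the Yule-Walker system G_k phi = r_k where
  (G_k)_{ij} = rho(|i - j|), (r_k)_i = rho(i), i,j = 1..k.
Equivalently, Durbin-Levinson gives phi_{kk} iteratively:
  phi_{11} = rho(1)
  phi_{kk} = [rho(k) - sum_{j=1..k-1} phi_{k-1,j} rho(k-j)]
            / [1 - sum_{j=1..k-1} phi_{k-1,j} rho(j)],
  phi_{k,j} = phi_{k-1,j} - phi_{kk} phi_{k-1,k-j},  j = 1..k-1.
Step k = 1:
  phi_11 = rho(1) = 0.5589.
Step k = 2:
  phi_22 = [rho(2) - phi_11 rho(1)] / [1 - phi_11 rho(1)] = [0.6492 - (0.5589)(0.5589)] / [1 - (0.5589)(0.5589)]
         = 0.33683079 / 0.68763079 = 0.489843.
  Update: phi_21 = phi_11 - phi_22 phi_11 = 0.5589 - (0.489843)(0.5589) = 0.285127.
Step k = 3:
  phi_33 = [rho(3) - phi_21 rho(2) - phi_22 rho(1)] / [1 - phi_21 rho(1) - phi_22 rho(2)]
    numerator   = 0.6308 - (0.285127)(0.6492) - (0.489843)(0.5589) = 0.17192256
    denominator = 1 - (0.285127)(0.5589) - (0.489843)(0.6492) = 0.52263675
  phi_33 = 0.17192256 / 0.52263675 = 0.329.
Therefore phi_{33} = 0.3290.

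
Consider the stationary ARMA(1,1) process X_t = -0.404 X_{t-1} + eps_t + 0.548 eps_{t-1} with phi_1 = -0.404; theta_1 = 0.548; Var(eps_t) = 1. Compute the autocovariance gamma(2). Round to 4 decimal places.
\gamma(2) = -0.0541

Multiply the model equation by X_{t-k} and take expectations. With theta_0 = psi_0 = 1 and psi_j the MA(infinity) weights, this gives
  gamma(k) - sum_i phi_i gamma(k-i) = c_k,
  c_k = sigma^2 * sum_{j=k..q} theta_j psi_{j-k}   (c_k = 0 for k > q),
using gamma(-m) = gamma(m).
psi-weights needed (psi_j = theta_j + sum_i phi_i psi_{j-i}):
  psi_1 = theta_1 + phi_1 = 0.548 + (-0.404) = 0.144
Right-hand sides:
  c_0 = sigma^2 (1 + theta_1 psi_1) = 1 * (1 + (0.548)(0.144)) = 1 * 1.078912 = 1.078912
  c_1 = sigma^2 theta_1 = 1 * (0.548) = 0.548
  c_2 = 0
Equations for k = 0 and k = 1 (AR order 1):
  gamma(0) = phi_1 gamma(1) + c_0
  gamma(1) = phi_1 gamma(0) + c_1
Substituting the second into the first: gamma(0) (1 - phi_1^2) = c_0 + phi_1 c_1, so
  gamma(0) = (c_0 + phi_1 c_1) / (1 - phi_1^2) = (1.078912 + (-0.404)(0.548)) / (1 - (-0.404)^2) = 0.85752 / 0.836784 = 1.024781.
  gamma(1) = phi_1 gamma(0) + c_1 = (-0.404)(1.024781) + (0.548) = 0.133989.
For k = 2 (> q): gamma(2) = phi_1 gamma(1) = (-0.404)(0.133989) = -0.054131.
Therefore gamma(2) = -0.0541 (to 4 decimal places).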